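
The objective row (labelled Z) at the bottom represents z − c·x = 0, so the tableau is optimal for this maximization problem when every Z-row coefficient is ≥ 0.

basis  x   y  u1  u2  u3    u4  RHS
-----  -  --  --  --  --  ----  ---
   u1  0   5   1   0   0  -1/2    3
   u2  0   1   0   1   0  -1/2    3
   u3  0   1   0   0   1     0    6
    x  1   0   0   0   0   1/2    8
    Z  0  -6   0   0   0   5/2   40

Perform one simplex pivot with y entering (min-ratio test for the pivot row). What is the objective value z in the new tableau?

218/5

Ratio test on column y — row 1: 3/5 = 3/5; row 2: 3/1 = 3; row 3: 6/1 = 6; row 4: entry 0 ≤ 0. Minimum is 3/5 at row 1 (u1 leaves); pivot element 5.
Pivot on row 1; the Z-row RHS becomes 40 − (-6)·(3/5) = 218/5.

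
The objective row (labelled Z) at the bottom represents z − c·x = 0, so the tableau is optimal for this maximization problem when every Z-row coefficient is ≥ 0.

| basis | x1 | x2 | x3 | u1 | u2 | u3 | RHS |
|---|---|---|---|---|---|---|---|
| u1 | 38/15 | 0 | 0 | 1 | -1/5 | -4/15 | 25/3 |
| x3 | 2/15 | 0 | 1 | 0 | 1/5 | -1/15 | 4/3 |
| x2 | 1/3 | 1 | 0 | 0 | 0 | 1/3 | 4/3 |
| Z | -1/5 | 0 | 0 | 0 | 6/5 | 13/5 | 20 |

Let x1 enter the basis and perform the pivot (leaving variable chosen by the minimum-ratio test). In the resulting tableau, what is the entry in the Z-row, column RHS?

785/38

Ratio test on column x1 — row 1: (25/3)/(38/15) = 125/38; row 2: (4/3)/(2/15) = 10; row 3: (4/3)/(1/3) = 4. Minimum is 125/38 at row 1 (u1 leaves); pivot element 38/15.
Divide row 1 by 38/15; eliminate column x1 from the other rows.
Z-row update in column RHS: 20 − (-1/5)·(125/38) = 785/38.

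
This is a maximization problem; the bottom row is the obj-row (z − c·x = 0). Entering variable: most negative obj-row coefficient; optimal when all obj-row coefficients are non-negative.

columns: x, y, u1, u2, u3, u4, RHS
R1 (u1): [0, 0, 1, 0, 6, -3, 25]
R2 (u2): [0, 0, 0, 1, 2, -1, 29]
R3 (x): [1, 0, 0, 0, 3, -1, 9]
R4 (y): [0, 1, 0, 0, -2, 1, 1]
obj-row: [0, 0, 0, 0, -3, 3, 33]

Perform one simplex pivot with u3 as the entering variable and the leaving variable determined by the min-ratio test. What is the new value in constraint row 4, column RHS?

7

Ratio test on column u3 — row 1: 25/6 = 25/6; row 2: 29/2 = 29/2; row 3: 9/3 = 3; row 4: entry -2 ≤ 0. Minimum is 3 at row 3 (x leaves); pivot element 3.
Divide row 3 by 3; eliminate column u3 from the other rows.
Row 4 update in column RHS: 1 − (-2)·3 = 7.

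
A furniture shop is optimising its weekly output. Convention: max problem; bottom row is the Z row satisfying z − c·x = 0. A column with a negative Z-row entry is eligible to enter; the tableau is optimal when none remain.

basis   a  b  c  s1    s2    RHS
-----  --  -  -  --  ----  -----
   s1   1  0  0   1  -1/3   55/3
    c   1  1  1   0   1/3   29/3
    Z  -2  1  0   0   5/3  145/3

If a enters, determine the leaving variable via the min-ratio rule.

Column a entries and ratios — s1: (55/3)/1 = 55/3; c: (29/3)/1 = 29/3.
Smallest ratio is 29/3 in the row of c, so c leaves.

c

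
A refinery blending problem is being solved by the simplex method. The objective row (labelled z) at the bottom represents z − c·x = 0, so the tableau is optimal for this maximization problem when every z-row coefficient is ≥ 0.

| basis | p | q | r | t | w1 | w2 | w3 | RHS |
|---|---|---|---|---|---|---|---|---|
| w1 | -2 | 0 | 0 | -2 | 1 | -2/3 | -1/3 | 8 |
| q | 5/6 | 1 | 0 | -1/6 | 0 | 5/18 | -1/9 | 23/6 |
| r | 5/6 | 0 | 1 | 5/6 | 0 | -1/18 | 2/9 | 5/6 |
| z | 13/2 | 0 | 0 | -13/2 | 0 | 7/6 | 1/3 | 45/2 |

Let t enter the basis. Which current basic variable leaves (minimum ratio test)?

r

Column t entries and ratios — w1: -2 ≤ 0, skip; q: -1/6 ≤ 0, skip; r: (5/6)/(5/6) = 1.
Smallest ratio is 1 in the row of r, so r leaves.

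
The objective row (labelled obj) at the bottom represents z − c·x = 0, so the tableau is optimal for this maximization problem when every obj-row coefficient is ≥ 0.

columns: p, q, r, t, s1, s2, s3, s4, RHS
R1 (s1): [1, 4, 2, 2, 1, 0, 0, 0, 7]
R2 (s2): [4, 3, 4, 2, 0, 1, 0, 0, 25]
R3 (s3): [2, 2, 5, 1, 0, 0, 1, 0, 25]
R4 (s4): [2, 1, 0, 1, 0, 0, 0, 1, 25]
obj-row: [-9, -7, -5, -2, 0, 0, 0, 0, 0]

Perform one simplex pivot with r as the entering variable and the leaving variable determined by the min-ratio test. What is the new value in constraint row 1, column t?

Ratio test on column r — row 1: 7/2 = 7/2; row 2: 25/4 = 25/4; row 3: 25/5 = 5; row 4: entry 0 ≤ 0. Minimum is 7/2 at row 1 (s1 leaves); pivot element 2.
Divide row 1 by 2; eliminate column r from the other rows.
In the new row 1, the t entry is the old entry divided by the pivot: 2/2 = 1.

1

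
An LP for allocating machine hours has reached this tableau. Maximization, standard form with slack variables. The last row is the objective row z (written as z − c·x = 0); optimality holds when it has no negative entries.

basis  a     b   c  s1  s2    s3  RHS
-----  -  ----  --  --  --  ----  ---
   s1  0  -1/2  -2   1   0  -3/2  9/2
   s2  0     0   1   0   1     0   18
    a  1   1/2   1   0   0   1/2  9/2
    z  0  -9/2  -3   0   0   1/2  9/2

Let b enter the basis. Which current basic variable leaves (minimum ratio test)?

Column b entries and ratios — s1: -1/2 ≤ 0, skip; s2: 0 ≤ 0, skip; a: (9/2)/(1/2) = 9.
Smallest ratio is 9 in the row of a, so a leaves.

a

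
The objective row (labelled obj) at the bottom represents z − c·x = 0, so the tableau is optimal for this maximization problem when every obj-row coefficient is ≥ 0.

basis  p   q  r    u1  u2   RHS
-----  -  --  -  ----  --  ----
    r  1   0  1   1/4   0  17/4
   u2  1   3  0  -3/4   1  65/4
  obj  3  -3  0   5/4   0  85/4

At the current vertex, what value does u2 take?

u2 is basic (row 2); its value is the RHS of that row, 65/4.

65/4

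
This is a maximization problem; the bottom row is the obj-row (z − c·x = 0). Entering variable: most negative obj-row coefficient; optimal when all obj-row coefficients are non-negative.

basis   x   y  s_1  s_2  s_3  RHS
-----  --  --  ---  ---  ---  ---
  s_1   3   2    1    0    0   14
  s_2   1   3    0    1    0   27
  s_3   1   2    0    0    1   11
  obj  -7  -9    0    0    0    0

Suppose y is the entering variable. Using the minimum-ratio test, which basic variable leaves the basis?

Column y entries and ratios — s_1: 14/2 = 7; s_2: 27/3 = 9; s_3: 11/2 = 11/2.
Smallest ratio is 11/2 in the row of s_3, so s_3 leaves.

s_3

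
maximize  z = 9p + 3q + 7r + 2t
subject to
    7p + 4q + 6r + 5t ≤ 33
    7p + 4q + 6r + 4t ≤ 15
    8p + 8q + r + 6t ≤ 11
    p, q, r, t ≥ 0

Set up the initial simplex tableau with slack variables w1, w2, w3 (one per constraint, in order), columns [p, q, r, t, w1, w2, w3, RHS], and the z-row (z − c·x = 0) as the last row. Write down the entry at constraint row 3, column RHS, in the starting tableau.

11

The RHS of constraint 3 is b_3 = 11.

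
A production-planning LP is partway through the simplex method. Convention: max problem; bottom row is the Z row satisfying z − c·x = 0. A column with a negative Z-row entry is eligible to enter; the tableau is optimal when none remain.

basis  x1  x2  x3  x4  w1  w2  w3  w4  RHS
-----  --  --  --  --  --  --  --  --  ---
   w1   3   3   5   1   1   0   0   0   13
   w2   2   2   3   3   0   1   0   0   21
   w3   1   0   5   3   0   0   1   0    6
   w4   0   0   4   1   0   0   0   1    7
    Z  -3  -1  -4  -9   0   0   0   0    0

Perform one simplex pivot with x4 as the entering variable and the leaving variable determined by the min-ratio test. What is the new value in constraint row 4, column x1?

-1/3

Ratio test on column x4 — row 1: 13/1 = 13; row 2: 21/3 = 7; row 3: 6/3 = 2; row 4: 7/1 = 7. Minimum is 2 at row 3 (w3 leaves); pivot element 3.
Divide row 3 by 3; eliminate column x4 from the other rows.
Row 4 update in column x1: 0 − 1·(1/3) = -1/3.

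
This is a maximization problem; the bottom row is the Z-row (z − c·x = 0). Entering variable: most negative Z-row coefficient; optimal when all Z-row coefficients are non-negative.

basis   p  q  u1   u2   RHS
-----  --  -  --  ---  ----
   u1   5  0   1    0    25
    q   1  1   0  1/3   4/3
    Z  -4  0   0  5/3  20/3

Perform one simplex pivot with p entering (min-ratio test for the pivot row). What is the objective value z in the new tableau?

Ratio test on column p — row 1: 25/5 = 5; row 2: (4/3)/1 = 4/3. Minimum is 4/3 at row 2 (q leaves); pivot element 1.
Pivot on row 2; the Z-row RHS becomes 20/3 − (-4)·(4/3) = 12.

12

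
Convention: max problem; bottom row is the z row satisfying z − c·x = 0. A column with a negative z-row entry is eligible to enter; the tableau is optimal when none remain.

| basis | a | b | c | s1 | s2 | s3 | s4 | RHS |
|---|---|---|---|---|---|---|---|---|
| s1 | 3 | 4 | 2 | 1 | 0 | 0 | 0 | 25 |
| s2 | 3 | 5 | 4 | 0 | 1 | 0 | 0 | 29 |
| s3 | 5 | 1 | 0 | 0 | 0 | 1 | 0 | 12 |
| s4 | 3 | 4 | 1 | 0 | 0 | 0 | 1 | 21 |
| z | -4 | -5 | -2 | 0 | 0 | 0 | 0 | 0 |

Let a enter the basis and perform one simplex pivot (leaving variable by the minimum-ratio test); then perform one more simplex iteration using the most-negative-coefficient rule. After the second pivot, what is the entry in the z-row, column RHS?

Ratio test on column a — row 1: 25/3 = 25/3; row 2: 29/3 = 29/3; row 3: 12/5 = 12/5; row 4: 21/3 = 7. Minimum is 12/5 at row 3 (s3 leaves); pivot element 5.
Divide row 3 by 5; eliminate column a from the other rows.
Second iteration: most negative z-row entry is -21/5 in column b, so b enters.
Ratio test on column b — row 1: (89/5)/(17/5) = 89/17; row 2: (109/5)/(22/5) = 109/22; row 3: (12/5)/(1/5) = 12; row 4: (69/5)/(17/5) = 69/17. Minimum is 69/17 at row 4 (s4 leaves); pivot element 17/5.
Divide row 4 by 17/5; eliminate column b from the other rows.
After both pivots, the entry at the z-row, column RHS is 453/17.

453/17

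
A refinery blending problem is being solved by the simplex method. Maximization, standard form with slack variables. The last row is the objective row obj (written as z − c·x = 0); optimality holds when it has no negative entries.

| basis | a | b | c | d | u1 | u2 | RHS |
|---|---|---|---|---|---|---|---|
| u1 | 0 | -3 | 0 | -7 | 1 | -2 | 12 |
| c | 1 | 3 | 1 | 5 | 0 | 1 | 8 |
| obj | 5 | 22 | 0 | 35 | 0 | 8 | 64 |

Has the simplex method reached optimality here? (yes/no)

yes

Every obj-row coefficient is ≥ 0, so the tableau is optimal.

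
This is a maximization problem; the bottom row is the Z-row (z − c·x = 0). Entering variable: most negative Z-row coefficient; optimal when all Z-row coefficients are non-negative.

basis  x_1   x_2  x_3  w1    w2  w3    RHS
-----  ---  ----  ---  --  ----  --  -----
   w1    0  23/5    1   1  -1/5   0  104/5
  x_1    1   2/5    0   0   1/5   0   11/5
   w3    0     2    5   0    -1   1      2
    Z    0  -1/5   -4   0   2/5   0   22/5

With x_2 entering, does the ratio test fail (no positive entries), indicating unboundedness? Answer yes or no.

Column x_2 has positive entries in row(s) 1, 2, 3, so the ratio test bounds it — not unbounded.

no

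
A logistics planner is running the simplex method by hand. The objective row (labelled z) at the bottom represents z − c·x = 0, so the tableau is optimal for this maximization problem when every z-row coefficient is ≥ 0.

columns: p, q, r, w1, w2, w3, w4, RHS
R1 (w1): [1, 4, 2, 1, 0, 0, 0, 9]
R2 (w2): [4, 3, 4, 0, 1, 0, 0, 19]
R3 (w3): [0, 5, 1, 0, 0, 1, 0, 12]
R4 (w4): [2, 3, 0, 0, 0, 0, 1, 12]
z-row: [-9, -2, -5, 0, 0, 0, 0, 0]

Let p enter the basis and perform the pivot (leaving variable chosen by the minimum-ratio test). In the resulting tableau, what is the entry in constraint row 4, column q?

Ratio test on column p — row 1: 9/1 = 9; row 2: 19/4 = 19/4; row 3: entry 0 ≤ 0; row 4: 12/2 = 6. Minimum is 19/4 at row 2 (w2 leaves); pivot element 4.
Divide row 2 by 4; eliminate column p from the other rows.
Row 4 update in column q: 3 − 2·(3/4) = 3/2.

3/2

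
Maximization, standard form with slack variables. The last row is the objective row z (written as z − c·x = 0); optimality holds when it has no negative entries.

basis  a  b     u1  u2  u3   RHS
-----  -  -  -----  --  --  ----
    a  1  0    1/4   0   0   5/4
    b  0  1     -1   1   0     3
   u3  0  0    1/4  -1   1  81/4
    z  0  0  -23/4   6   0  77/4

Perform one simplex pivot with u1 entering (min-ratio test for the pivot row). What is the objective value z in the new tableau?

Ratio test on column u1 — row 1: (5/4)/(1/4) = 5; row 2: entry -1 ≤ 0; row 3: (81/4)/(1/4) = 81. Minimum is 5 at row 1 (a leaves); pivot element 1/4.
Pivot on row 1; the z-row RHS becomes 77/4 − (-23/4)·5 = 48.

48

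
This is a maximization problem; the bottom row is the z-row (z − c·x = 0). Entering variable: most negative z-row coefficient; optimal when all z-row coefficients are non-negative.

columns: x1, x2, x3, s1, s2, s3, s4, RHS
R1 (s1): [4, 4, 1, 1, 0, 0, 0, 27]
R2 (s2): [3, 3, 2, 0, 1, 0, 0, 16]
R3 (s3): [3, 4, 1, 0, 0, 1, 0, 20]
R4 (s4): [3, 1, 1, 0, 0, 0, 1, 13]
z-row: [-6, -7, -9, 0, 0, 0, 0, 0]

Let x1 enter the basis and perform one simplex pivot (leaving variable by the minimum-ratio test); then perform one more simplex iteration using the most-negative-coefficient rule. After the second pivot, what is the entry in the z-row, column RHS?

47

Ratio test on column x1 — row 1: 27/4 = 27/4; row 2: 16/3 = 16/3; row 3: 20/3 = 20/3; row 4: 13/3 = 13/3. Minimum is 13/3 at row 4 (s4 leaves); pivot element 3.
Divide row 4 by 3; eliminate column x1 from the other rows.
Second iteration: most negative z-row entry is -7 in column x3, so x3 enters.
Ratio test on column x3 — row 1: entry -1/3 ≤ 0; row 2: 3/1 = 3; row 3: entry 0 ≤ 0; row 4: (13/3)/(1/3) = 13. Minimum is 3 at row 2 (s2 leaves); pivot element 1.
Divide row 2 by 1; eliminate column x3 from the other rows.
After both pivots, the entry at the z-row, column RHS is 47.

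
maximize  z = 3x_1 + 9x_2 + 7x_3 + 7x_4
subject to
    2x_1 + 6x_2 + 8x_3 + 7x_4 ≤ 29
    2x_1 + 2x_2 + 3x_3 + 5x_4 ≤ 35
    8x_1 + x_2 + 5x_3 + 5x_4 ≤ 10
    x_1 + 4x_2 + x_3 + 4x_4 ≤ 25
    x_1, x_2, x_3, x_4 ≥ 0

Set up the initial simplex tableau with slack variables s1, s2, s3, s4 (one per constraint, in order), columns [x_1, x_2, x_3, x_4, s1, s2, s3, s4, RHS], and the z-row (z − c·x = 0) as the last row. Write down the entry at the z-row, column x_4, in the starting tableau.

-7

The z-row carries the negated objective coefficients: the x_4 entry is -7.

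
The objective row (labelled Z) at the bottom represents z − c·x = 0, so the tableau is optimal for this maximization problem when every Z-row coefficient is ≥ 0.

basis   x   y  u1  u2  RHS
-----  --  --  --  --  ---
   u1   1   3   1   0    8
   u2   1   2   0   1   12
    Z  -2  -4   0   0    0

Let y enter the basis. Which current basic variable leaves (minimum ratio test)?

u1

Column y entries and ratios — u1: 8/3 = 8/3; u2: 12/2 = 6.
Smallest ratio is 8/3 in the row of u1, so u1 leaves.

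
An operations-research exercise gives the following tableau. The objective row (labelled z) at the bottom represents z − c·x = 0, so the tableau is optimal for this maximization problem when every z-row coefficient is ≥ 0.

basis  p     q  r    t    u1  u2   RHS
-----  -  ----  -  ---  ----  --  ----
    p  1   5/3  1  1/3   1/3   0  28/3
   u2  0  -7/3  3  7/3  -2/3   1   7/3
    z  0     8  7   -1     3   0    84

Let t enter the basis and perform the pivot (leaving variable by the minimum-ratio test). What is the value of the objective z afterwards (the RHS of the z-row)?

Ratio test on column t — row 1: (28/3)/(1/3) = 28; row 2: (7/3)/(7/3) = 1. Minimum is 1 at row 2 (u2 leaves); pivot element 7/3.
Pivot on row 2; the z-row RHS becomes 84 − (-1)·1 = 85.

85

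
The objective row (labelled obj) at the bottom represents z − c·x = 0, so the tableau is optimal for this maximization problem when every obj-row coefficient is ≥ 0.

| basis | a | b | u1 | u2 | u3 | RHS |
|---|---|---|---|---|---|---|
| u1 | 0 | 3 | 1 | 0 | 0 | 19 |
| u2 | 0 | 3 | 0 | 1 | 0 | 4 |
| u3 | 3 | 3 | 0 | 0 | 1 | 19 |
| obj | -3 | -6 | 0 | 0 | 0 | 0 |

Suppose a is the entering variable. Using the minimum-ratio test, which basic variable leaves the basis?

Column a entries and ratios — u1: 0 ≤ 0, skip; u2: 0 ≤ 0, skip; u3: 19/3 = 19/3.
Smallest ratio is 19/3 in the row of u3, so u3 leaves.

u3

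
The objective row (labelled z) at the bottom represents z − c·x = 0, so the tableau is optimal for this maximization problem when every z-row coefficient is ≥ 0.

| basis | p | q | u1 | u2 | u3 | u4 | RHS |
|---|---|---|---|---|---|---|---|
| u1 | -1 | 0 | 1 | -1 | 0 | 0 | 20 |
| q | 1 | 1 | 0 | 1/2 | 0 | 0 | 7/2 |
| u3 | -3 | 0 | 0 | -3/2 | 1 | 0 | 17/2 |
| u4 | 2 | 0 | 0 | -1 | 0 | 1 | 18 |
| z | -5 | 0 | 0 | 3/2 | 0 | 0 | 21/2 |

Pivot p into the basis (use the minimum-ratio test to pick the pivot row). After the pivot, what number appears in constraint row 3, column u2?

0

Ratio test on column p — row 1: entry -1 ≤ 0; row 2: (7/2)/1 = 7/2; row 3: entry -3 ≤ 0; row 4: 18/2 = 9. Minimum is 7/2 at row 2 (q leaves); pivot element 1.
Divide row 2 by 1; eliminate column p from the other rows.
Row 3 update in column u2: -3/2 − (-3)·(1/2) = 0.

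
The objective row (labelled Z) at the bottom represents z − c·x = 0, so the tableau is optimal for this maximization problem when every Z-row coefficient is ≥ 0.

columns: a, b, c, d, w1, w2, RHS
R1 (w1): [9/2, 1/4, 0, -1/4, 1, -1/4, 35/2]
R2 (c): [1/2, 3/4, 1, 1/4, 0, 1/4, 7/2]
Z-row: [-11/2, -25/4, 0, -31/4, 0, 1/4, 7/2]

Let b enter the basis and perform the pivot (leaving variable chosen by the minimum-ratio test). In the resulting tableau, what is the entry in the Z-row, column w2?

7/3

Ratio test on column b — row 1: (35/2)/(1/4) = 70; row 2: (7/2)/(3/4) = 14/3. Minimum is 14/3 at row 2 (c leaves); pivot element 3/4.
Divide row 2 by 3/4; eliminate column b from the other rows.
Z-row update in column w2: 1/4 − (-25/4)·(1/3) = 7/3.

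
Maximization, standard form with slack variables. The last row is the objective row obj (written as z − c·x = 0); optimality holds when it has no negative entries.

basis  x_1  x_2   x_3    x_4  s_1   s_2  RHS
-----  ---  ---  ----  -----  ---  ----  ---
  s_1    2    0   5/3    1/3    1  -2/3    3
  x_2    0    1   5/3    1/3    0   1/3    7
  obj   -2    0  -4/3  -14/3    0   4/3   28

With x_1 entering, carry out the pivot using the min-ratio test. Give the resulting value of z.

31

Ratio test on column x_1 — row 1: 3/2 = 3/2; row 2: entry 0 ≤ 0. Minimum is 3/2 at row 1 (s_1 leaves); pivot element 2.
Pivot on row 1; the obj-row RHS becomes 28 − (-2)·(3/2) = 31.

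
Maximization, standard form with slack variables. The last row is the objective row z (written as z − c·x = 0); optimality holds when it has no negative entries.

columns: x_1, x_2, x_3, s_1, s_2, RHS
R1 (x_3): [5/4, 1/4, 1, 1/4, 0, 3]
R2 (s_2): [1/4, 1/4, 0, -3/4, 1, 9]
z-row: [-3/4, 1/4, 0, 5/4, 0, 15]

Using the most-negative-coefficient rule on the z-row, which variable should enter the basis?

Negative z-row entries: x_1: -3/4.
The most negative is -3/4 in column x_1, so x_1 enters.

x_1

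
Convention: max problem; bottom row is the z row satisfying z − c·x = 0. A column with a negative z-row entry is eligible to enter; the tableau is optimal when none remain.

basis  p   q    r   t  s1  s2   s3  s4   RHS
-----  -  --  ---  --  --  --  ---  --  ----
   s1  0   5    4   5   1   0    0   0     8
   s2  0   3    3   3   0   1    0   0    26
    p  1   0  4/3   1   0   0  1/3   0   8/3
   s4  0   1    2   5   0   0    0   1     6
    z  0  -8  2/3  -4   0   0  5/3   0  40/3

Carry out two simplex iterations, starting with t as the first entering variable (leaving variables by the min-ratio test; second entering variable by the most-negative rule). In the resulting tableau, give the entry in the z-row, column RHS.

Ratio test on column t — row 1: 8/5 = 8/5; row 2: 26/3 = 26/3; row 3: (8/3)/1 = 8/3; row 4: 6/5 = 6/5. Minimum is 6/5 at row 4 (s4 leaves); pivot element 5.
Divide row 4 by 5; eliminate column t from the other rows.
Second iteration: most negative z-row entry is -36/5 in column q, so q enters.
Ratio test on column q — row 1: 2/4 = 1/2; row 2: (112/5)/(12/5) = 28/3; row 3: entry -1/5 ≤ 0; row 4: (6/5)/(1/5) = 6. Minimum is 1/2 at row 1 (s1 leaves); pivot element 4.
Divide row 1 by 4; eliminate column q from the other rows.
After both pivots, the entry at the z-row, column RHS is 326/15.

326/15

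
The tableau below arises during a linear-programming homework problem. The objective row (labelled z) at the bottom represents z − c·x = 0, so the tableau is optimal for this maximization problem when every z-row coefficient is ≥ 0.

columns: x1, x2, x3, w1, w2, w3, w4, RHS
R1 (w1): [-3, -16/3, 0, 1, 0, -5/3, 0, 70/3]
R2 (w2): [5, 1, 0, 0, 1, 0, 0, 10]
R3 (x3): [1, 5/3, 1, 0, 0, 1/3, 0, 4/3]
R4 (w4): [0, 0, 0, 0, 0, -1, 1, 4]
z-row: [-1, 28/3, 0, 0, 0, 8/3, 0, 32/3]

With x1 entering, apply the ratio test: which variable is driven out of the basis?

x3

Column x1 entries and ratios — w1: -3 ≤ 0, skip; w2: 10/5 = 2; x3: (4/3)/1 = 4/3; w4: 0 ≤ 0, skip.
Smallest ratio is 4/3 in the row of x3, so x3 leaves.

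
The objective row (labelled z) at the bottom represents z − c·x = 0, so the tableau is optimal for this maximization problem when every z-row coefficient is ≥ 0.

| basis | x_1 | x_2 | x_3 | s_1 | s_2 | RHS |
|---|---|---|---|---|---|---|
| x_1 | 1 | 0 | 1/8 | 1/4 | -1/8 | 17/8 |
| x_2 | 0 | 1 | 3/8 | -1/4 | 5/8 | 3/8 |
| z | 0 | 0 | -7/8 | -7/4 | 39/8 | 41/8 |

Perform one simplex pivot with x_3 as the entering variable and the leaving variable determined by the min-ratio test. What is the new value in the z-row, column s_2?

19/3

Ratio test on column x_3 — row 1: (17/8)/(1/8) = 17; row 2: (3/8)/(3/8) = 1. Minimum is 1 at row 2 (x_2 leaves); pivot element 3/8.
Divide row 2 by 3/8; eliminate column x_3 from the other rows.
z-row update in column s_2: 39/8 − (-7/8)·(5/3) = 19/3.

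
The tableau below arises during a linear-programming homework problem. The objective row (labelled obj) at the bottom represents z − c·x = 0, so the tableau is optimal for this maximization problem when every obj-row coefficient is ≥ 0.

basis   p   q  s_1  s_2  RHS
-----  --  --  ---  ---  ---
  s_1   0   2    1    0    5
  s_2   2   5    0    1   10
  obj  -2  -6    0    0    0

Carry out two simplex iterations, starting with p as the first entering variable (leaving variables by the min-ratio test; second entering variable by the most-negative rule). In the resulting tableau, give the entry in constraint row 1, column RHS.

Ratio test on column p — row 1: entry 0 ≤ 0; row 2: 10/2 = 5. Minimum is 5 at row 2 (s_2 leaves); pivot element 2.
Divide row 2 by 2; eliminate column p from the other rows.
Second iteration: most negative obj-row entry is -1 in column q, so q enters.
Ratio test on column q — row 1: 5/2 = 5/2; row 2: 5/(5/2) = 2. Minimum is 2 at row 2 (p leaves); pivot element 5/2.
Divide row 2 by 5/2; eliminate column q from the other rows.
After both pivots, the entry at constraint row 1, column RHS is 1.

1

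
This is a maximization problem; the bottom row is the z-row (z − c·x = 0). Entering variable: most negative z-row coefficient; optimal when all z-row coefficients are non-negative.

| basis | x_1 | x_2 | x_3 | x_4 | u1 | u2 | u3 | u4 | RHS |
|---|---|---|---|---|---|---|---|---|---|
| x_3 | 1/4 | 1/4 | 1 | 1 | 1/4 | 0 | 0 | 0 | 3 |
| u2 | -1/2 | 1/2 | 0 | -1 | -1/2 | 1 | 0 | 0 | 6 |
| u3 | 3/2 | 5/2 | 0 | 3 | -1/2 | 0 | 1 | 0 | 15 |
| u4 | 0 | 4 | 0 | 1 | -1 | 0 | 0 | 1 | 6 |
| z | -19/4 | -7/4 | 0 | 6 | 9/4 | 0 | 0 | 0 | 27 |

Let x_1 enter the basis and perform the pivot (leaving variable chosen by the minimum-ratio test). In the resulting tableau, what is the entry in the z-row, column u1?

2/3

Ratio test on column x_1 — row 1: 3/(1/4) = 12; row 2: entry -1/2 ≤ 0; row 3: 15/(3/2) = 10; row 4: entry 0 ≤ 0. Minimum is 10 at row 3 (u3 leaves); pivot element 3/2.
Divide row 3 by 3/2; eliminate column x_1 from the other rows.
z-row update in column u1: 9/4 − (-19/4)·(-1/3) = 2/3.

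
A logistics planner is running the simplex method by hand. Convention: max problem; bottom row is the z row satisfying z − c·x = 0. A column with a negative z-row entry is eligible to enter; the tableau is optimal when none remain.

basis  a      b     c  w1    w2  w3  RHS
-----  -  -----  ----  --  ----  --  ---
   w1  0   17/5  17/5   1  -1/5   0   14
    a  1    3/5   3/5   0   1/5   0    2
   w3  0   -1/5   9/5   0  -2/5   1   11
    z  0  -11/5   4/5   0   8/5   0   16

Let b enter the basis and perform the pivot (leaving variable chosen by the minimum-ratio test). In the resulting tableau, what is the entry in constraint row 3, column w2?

Ratio test on column b — row 1: 14/(17/5) = 70/17; row 2: 2/(3/5) = 10/3; row 3: entry -1/5 ≤ 0. Minimum is 10/3 at row 2 (a leaves); pivot element 3/5.
Divide row 2 by 3/5; eliminate column b from the other rows.
Row 3 update in column w2: -2/5 − (-1/5)·(1/3) = -1/3.

-1/3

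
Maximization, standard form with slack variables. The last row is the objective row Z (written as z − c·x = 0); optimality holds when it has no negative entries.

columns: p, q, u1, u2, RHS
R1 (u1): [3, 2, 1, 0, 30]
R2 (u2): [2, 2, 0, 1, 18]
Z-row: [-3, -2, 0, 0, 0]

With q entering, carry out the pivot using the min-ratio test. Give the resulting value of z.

18

Ratio test on column q — row 1: 30/2 = 15; row 2: 18/2 = 9. Minimum is 9 at row 2 (u2 leaves); pivot element 2.
Pivot on row 2; the Z-row RHS becomes 0 − (-2)·9 = 18.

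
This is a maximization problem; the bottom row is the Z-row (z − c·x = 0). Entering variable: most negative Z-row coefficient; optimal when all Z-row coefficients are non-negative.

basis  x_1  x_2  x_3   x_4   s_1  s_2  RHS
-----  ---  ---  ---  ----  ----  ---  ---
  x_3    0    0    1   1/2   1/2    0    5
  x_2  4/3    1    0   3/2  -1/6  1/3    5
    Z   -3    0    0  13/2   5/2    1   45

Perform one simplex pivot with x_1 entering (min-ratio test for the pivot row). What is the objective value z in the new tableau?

Ratio test on column x_1 — row 1: entry 0 ≤ 0; row 2: 5/(4/3) = 15/4. Minimum is 15/4 at row 2 (x_2 leaves); pivot element 4/3.
Pivot on row 2; the Z-row RHS becomes 45 − (-3)·(15/4) = 225/4.

225/4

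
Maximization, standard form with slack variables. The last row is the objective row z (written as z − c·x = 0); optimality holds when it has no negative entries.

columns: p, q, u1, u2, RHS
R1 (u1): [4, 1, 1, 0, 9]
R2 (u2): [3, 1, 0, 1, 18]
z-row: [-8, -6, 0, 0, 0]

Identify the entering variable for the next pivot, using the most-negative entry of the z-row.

Negative z-row entries: p: -8, q: -6.
The most negative is -8 in column p, so p enters.

p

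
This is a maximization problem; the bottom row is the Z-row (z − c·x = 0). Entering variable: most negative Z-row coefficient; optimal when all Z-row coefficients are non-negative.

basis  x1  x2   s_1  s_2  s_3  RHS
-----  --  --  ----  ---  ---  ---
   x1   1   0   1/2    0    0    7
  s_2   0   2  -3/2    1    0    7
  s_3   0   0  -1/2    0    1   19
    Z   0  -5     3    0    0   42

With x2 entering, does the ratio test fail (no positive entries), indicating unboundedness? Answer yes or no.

Column x2 has positive entries in row(s) 2, so the ratio test bounds it — not unbounded.

no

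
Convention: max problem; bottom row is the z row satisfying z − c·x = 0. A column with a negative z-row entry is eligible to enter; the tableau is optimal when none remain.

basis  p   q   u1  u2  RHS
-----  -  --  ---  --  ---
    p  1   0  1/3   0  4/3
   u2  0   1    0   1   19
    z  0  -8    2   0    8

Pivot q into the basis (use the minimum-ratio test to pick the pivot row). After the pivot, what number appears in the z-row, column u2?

8

Ratio test on column q — row 1: entry 0 ≤ 0; row 2: 19/1 = 19. Minimum is 19 at row 2 (u2 leaves); pivot element 1.
Divide row 2 by 1; eliminate column q from the other rows.
z-row update in column u2: 0 − (-8)·1 = 8.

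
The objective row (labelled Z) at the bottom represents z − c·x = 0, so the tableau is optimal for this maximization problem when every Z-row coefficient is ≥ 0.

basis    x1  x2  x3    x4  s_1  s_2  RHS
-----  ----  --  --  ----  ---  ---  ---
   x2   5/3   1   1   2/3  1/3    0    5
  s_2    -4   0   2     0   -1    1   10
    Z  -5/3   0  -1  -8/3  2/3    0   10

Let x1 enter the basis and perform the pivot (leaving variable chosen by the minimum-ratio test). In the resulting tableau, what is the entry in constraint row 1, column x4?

2/5

Ratio test on column x1 — row 1: 5/(5/3) = 3; row 2: entry -4 ≤ 0. Minimum is 3 at row 1 (x2 leaves); pivot element 5/3.
Divide row 1 by 5/3; eliminate column x1 from the other rows.
In the new row 1, the x4 entry is the old entry divided by the pivot: (2/3)/(5/3) = 2/5.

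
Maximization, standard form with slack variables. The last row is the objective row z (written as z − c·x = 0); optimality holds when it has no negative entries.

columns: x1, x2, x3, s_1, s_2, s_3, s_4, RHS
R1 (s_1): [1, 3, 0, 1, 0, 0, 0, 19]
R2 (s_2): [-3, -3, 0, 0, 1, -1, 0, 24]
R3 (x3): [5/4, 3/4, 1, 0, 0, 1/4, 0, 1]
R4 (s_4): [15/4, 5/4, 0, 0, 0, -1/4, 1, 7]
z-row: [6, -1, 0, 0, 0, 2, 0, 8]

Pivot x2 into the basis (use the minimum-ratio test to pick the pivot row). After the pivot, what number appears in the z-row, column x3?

4/3

Ratio test on column x2 — row 1: 19/3 = 19/3; row 2: entry -3 ≤ 0; row 3: 1/(3/4) = 4/3; row 4: 7/(5/4) = 28/5. Minimum is 4/3 at row 3 (x3 leaves); pivot element 3/4.
Divide row 3 by 3/4; eliminate column x2 from the other rows.
z-row update in column x3: 0 − (-1)·(4/3) = 4/3.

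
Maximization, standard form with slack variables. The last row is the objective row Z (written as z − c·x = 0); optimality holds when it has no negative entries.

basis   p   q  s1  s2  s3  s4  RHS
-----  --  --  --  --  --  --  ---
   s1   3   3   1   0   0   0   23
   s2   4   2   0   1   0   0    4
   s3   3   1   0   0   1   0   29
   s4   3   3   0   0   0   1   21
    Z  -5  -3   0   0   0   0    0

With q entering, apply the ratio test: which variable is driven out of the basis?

Column q entries and ratios — s1: 23/3 = 23/3; s2: 4/2 = 2; s3: 29/1 = 29; s4: 21/3 = 7.
Smallest ratio is 2 in the row of s2, so s2 leaves.

s2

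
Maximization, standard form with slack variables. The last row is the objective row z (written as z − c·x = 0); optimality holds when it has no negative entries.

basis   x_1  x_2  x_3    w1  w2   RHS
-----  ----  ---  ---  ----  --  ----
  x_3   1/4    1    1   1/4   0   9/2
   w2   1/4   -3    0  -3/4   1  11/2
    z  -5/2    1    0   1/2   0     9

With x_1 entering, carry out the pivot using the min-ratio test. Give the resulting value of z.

54

Ratio test on column x_1 — row 1: (9/2)/(1/4) = 18; row 2: (11/2)/(1/4) = 22. Minimum is 18 at row 1 (x_3 leaves); pivot element 1/4.
Pivot on row 1; the z-row RHS becomes 9 − (-5/2)·18 = 54.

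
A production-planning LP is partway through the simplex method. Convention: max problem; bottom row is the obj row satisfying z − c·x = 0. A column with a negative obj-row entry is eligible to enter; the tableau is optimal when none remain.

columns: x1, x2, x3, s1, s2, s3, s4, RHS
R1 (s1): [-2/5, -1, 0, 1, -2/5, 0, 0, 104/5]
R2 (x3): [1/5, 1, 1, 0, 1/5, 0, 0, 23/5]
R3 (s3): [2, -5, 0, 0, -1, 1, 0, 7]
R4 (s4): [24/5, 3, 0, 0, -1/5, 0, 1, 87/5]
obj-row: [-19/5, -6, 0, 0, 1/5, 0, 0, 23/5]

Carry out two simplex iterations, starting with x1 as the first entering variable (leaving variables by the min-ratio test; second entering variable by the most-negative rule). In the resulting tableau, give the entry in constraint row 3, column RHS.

Ratio test on column x1 — row 1: entry -2/5 ≤ 0; row 2: (23/5)/(1/5) = 23; row 3: 7/2 = 7/2; row 4: (87/5)/(24/5) = 29/8. Minimum is 7/2 at row 3 (s3 leaves); pivot element 2.
Divide row 3 by 2; eliminate column x1 from the other rows.
Second iteration: most negative obj-row entry is -31/2 in column x2, so x2 enters.
Ratio test on column x2 — row 1: entry -2 ≤ 0; row 2: (39/10)/(3/2) = 13/5; row 3: entry -5/2 ≤ 0; row 4: (3/5)/15 = 1/25. Minimum is 1/25 at row 4 (s4 leaves); pivot element 15.
Divide row 4 by 15; eliminate column x2 from the other rows.
After both pivots, the entry at constraint row 3, column RHS is 18/5.

18/5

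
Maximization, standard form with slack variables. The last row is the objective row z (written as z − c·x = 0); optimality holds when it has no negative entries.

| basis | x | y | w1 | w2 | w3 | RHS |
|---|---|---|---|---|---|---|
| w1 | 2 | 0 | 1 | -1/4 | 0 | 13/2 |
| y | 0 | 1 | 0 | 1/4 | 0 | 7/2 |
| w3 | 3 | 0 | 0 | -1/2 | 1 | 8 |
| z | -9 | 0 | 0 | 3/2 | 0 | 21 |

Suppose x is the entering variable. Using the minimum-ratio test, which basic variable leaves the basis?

w3

Column x entries and ratios — w1: (13/2)/2 = 13/4; y: 0 ≤ 0, skip; w3: 8/3 = 8/3.
Smallest ratio is 8/3 in the row of w3, so w3 leaves.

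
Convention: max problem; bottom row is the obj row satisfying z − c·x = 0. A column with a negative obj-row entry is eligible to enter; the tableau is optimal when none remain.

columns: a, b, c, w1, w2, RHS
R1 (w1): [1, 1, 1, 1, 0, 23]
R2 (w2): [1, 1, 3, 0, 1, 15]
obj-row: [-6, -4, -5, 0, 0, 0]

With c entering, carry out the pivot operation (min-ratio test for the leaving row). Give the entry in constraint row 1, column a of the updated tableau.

Ratio test on column c — row 1: 23/1 = 23; row 2: 15/3 = 5. Minimum is 5 at row 2 (w2 leaves); pivot element 3.
Divide row 2 by 3; eliminate column c from the other rows.
Row 1 update in column a: 1 − 1·(1/3) = 2/3.

2/3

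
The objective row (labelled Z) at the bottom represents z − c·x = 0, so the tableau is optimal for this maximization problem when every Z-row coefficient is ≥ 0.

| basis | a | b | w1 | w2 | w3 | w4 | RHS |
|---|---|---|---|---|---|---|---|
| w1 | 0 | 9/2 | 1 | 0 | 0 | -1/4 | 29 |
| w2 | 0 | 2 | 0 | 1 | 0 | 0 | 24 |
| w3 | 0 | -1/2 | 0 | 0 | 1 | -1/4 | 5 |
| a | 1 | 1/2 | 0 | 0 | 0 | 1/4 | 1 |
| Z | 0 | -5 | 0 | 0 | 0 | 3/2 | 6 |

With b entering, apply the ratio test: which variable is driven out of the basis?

Column b entries and ratios — w1: 29/(9/2) = 58/9; w2: 24/2 = 12; w3: -1/2 ≤ 0, skip; a: 1/(1/2) = 2.
Smallest ratio is 2 in the row of a, so a leaves.

a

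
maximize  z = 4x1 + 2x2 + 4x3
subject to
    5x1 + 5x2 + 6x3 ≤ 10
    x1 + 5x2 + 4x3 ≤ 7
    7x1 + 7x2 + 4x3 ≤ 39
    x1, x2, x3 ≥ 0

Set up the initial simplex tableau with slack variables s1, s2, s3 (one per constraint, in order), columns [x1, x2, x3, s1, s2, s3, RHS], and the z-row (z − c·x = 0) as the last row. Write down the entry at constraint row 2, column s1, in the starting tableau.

0

Slack s1 belongs to constraint 1; its column is the unit vector e_1, so the entry in row 2 is 0.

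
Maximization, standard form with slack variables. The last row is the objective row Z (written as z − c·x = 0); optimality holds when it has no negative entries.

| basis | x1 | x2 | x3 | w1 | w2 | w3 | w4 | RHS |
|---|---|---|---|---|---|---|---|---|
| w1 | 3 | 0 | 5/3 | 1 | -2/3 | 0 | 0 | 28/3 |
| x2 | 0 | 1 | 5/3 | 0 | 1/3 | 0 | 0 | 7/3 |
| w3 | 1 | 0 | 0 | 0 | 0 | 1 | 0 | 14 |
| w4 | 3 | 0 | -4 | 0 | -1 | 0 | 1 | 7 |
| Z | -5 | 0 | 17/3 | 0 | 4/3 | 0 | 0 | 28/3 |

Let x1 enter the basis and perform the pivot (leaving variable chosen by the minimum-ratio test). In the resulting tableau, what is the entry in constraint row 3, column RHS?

35/3

Ratio test on column x1 — row 1: (28/3)/3 = 28/9; row 2: entry 0 ≤ 0; row 3: 14/1 = 14; row 4: 7/3 = 7/3. Minimum is 7/3 at row 4 (w4 leaves); pivot element 3.
Divide row 4 by 3; eliminate column x1 from the other rows.
Row 3 update in column RHS: 14 − 1·(7/3) = 35/3.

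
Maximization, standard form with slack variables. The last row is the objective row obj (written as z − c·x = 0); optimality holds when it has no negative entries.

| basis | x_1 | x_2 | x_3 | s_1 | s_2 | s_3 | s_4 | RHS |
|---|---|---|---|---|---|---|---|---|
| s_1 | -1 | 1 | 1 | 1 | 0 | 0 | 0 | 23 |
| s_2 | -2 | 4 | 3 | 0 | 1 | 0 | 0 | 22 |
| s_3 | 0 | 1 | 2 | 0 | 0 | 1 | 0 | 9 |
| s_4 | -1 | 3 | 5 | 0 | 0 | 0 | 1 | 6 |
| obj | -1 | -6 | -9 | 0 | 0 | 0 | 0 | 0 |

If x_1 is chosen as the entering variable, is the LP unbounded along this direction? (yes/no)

yes

Every constraint-row entry in column x_1 is ≤ 0, so increasing x_1 is unbounded.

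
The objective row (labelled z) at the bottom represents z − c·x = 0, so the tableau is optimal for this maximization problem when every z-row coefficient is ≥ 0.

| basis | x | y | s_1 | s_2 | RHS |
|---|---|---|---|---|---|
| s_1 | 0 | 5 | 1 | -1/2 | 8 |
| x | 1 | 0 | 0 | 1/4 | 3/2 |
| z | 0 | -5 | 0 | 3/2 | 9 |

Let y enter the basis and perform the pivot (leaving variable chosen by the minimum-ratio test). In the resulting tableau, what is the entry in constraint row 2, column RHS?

Ratio test on column y — row 1: 8/5 = 8/5; row 2: entry 0 ≤ 0. Minimum is 8/5 at row 1 (s_1 leaves); pivot element 5.
Divide row 1 by 5; eliminate column y from the other rows.
Row 2 update in column RHS: 3/2 − 0·(8/5) = 3/2.

3/2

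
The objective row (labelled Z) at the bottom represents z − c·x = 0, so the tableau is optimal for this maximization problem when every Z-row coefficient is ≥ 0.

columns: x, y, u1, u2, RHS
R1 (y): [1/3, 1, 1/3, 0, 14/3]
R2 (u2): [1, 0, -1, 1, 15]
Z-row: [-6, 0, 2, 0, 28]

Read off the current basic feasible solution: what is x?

x is not in the basis, so in the current basic feasible solution x = 0.

0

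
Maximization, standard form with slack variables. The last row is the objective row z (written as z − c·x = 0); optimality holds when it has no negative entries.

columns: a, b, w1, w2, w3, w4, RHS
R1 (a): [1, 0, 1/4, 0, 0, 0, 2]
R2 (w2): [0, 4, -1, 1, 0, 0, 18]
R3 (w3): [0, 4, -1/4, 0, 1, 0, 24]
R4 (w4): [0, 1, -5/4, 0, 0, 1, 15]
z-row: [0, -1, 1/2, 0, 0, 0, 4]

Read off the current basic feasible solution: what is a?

a is basic (row 1); its value is the RHS of that row, 2.

2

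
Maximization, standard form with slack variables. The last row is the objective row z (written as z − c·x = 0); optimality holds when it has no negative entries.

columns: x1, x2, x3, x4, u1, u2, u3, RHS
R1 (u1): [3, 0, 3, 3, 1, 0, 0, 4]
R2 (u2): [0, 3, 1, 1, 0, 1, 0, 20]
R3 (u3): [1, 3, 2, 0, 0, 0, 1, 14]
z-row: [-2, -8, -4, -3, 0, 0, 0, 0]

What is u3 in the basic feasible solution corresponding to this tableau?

u3 is basic (row 3); its value is the RHS of that row, 14.

14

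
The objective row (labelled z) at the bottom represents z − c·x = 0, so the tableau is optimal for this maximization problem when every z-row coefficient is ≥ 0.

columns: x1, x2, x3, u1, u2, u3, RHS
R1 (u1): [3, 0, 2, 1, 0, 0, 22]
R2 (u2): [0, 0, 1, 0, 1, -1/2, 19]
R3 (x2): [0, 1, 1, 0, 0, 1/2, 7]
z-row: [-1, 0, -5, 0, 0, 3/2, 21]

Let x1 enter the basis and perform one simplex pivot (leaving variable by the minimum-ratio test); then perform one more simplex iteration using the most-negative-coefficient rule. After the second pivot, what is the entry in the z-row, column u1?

1/3

Ratio test on column x1 — row 1: 22/3 = 22/3; row 2: entry 0 ≤ 0; row 3: entry 0 ≤ 0. Minimum is 22/3 at row 1 (u1 leaves); pivot element 3.
Divide row 1 by 3; eliminate column x1 from the other rows.
Second iteration: most negative z-row entry is -13/3 in column x3, so x3 enters.
Ratio test on column x3 — row 1: (22/3)/(2/3) = 11; row 2: 19/1 = 19; row 3: 7/1 = 7. Minimum is 7 at row 3 (x2 leaves); pivot element 1.
Divide row 3 by 1; eliminate column x3 from the other rows.
After both pivots, the entry at the z-row, column u1 is 1/3.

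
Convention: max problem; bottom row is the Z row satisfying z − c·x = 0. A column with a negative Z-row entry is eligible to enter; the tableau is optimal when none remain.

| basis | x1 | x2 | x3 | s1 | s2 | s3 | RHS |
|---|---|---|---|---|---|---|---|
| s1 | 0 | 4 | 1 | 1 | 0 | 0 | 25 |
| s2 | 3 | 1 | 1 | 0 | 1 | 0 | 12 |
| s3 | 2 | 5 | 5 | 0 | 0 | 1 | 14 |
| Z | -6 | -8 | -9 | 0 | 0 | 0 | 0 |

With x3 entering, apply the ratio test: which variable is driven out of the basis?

s3

Column x3 entries and ratios — s1: 25/1 = 25; s2: 12/1 = 12; s3: 14/5 = 14/5.
Smallest ratio is 14/5 in the row of s3, so s3 leaves.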